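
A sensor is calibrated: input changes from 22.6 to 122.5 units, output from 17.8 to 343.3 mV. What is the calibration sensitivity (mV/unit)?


Sensitivity = (y2 - y1) / (x2 - x1).
S = (343.3 - 17.8) / (122.5 - 22.6)
S = 325.5 / 99.9
S = 3.2583 mV/unit

3.2583 mV/unit


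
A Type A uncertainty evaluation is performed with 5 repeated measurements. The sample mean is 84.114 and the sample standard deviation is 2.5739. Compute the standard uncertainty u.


The standard uncertainty for Type A evaluation is u = s / sqrt(n).
u = 2.5739 / sqrt(5)
u = 2.5739 / 2.2361
u = 1.1511

1.1511


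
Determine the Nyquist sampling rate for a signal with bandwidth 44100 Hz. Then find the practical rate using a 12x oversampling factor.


By Nyquist theorem, fs_min = 2 * fmax.
fs_min = 2 * 44100 = 88200 Hz
Practical rate = 12 * fs_min = 12 * 88200 = 1058400 Hz

fs_min = 88200 Hz, fs_practical = 1058400 Hz


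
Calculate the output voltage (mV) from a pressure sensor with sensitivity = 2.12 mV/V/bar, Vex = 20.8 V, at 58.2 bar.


Output = sensitivity * Vex * P.
Vout = 2.12 * 20.8 * 58.2
Vout = 44.096 * 58.2
Vout = 2566.39 mV

2566.39 mV


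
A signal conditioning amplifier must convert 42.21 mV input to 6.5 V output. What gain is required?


Gain = Vout / Vin (converting to same units).
G = 6.5 V / 42.21 mV
G = 6500.0 mV / 42.21 mV
G = 153.99

153.99


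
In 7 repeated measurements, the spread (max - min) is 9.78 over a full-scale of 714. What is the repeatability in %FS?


Repeatability = (spread / full scale) * 100%.
R = (9.78 / 714) * 100
R = 1.37 %FS

1.37 %FS


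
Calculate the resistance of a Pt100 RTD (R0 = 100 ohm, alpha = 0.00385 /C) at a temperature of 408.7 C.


The RTD equation: Rt = R0 * (1 + alpha * T).
Rt = 100 * (1 + 0.00385 * 408.7)
Rt = 100 * (1 + 1.573495)
Rt = 100 * 2.573495
Rt = 257.35 ohm

257.35 ohm


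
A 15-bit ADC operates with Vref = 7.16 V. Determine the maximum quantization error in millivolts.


The maximum quantization error is +/- LSB/2.
LSB = Vref / 2^n = 7.16 / 32768 = 0.00021851 V
Max error = LSB / 2 = 0.00021851 / 2 = 0.00010925 V
Max error = 0.1093 mV

0.1093 mV


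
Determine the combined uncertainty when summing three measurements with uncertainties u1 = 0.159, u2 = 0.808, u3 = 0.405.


For a sum of independent quantities, uc = sqrt(u1^2 + u2^2 + u3^2).
uc = sqrt(0.159^2 + 0.808^2 + 0.405^2)
uc = sqrt(0.025281 + 0.652864 + 0.164025)
uc = 0.9177

0.9177


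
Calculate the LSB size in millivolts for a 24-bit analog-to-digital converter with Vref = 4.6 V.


The resolution (LSB) of an ADC is Vref / 2^n.
LSB = 4.6 / 2^24
LSB = 4.6 / 16777216
LSB = 2.7e-07 V = 0.00027418 mV

0.00027418 mV


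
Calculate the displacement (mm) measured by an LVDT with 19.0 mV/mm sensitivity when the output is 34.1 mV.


Displacement = Vout / sensitivity.
d = 34.1 / 19.0
d = 1.795 mm

1.795 mm


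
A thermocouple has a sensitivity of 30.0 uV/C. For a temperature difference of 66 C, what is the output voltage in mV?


The thermocouple output V = sensitivity * dT.
V = 30.0 uV/C * 66 C
V = 1980.0 uV
V = 1.98 mV

1.98 mV


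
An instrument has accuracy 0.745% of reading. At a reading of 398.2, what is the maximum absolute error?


Absolute error = (accuracy% / 100) * reading.
Error = (0.745 / 100) * 398.2
Error = 0.00745 * 398.2
Error = 2.9666

2.9666


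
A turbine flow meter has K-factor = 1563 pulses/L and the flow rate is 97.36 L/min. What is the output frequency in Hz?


Frequency = K * Q / 60 (converting L/min to L/s).
f = 1563 * 97.36 / 60
f = 152173.68 / 60
f = 2536.23 Hz

2536.23 Hz


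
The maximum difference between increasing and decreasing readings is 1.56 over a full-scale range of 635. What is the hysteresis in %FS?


Hysteresis = (max difference / full scale) * 100%.
H = (1.56 / 635) * 100
H = 0.246 %FS

0.246 %FS


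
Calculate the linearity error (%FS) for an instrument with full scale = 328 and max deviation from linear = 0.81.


Linearity error = (max deviation / full scale) * 100%.
Linearity = (0.81 / 328) * 100
Linearity = 0.247 %FS

0.247 %FS


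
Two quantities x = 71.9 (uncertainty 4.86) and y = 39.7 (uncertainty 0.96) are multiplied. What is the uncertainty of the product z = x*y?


For a product z = x*y, the relative uncertainty is:
uz/z = sqrt((ux/x)^2 + (uy/y)^2)
Relative uncertainties: ux/x = 4.86/71.9 = 0.067594
uy/y = 0.96/39.7 = 0.024181
z = 71.9 * 39.7 = 2854.4
uz = 2854.4 * sqrt(0.067594^2 + 0.024181^2) = 204.917

204.917


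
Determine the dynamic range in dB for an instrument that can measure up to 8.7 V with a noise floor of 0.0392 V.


Dynamic range = 20 * log10(Vmax / Vnoise).
DR = 20 * log10(8.7 / 0.0392)
DR = 20 * log10(221.94)
DR = 46.92 dB

46.92 dB


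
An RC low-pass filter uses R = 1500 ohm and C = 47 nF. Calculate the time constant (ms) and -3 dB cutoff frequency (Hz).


Time constant: tau = R * C.
tau = 1500 * 4.70e-08 = 7.05e-05 s
tau = 0.0705 ms
Cutoff frequency: fc = 1 / (2*pi*R*C).
fc = 1 / (2*pi*7.05e-05) = 2257.52 Hz

tau = 0.0705 ms, fc = 2257.52 Hz


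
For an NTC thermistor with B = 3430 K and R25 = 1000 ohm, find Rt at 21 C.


NTC thermistor equation: Rt = R25 * exp(B * (1/T - 1/T25)).
T in Kelvin: 294.15 K, T25 = 298.15 K
1/T - 1/T25 = 1/294.15 - 1/298.15 = 4.561e-05
B * (1/T - 1/T25) = 3430 * 4.561e-05 = 0.1564
Rt = 1000 * exp(0.1564) = 1169.3 ohm

1169.3 ohm


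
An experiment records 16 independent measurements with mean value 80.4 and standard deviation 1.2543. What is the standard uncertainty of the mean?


The standard uncertainty for Type A evaluation is u = s / sqrt(n).
u = 1.2543 / sqrt(16)
u = 1.2543 / 4.0
u = 0.3136

0.3136


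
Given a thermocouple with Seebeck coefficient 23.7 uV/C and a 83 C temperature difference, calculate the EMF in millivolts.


The thermocouple output V = sensitivity * dT.
V = 23.7 uV/C * 83 C
V = 1967.1 uV
V = 1.967 mV

1.967 mV


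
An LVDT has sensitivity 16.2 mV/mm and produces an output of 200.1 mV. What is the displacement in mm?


Displacement = Vout / sensitivity.
d = 200.1 / 16.2
d = 12.352 mm

12.352 mm


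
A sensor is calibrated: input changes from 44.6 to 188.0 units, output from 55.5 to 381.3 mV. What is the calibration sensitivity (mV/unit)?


Sensitivity = (y2 - y1) / (x2 - x1).
S = (381.3 - 55.5) / (188.0 - 44.6)
S = 325.8 / 143.4
S = 2.272 mV/unit

2.272 mV/unit


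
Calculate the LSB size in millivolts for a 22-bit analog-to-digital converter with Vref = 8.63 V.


The resolution (LSB) of an ADC is Vref / 2^n.
LSB = 8.63 / 2^22
LSB = 8.63 / 4194304
LSB = 2.06e-06 V = 0.00205755 mV

0.00205755 mV


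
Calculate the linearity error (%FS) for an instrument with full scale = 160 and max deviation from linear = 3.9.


Linearity error = (max deviation / full scale) * 100%.
Linearity = (3.9 / 160) * 100
Linearity = 2.438 %FS

2.438 %FS


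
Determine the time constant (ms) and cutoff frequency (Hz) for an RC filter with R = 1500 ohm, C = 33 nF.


Time constant: tau = R * C.
tau = 1500 * 3.30e-08 = 4.95e-05 s
tau = 0.0495 ms
Cutoff frequency: fc = 1 / (2*pi*R*C).
fc = 1 / (2*pi*4.95e-05) = 3215.25 Hz

tau = 0.0495 ms, fc = 3215.25 Hz


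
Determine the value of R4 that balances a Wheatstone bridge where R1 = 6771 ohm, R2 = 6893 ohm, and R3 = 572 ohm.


At balance: R1*R4 = R2*R3, so R4 = R2*R3/R1.
R4 = 6893 * 572 / 6771
R4 = 3942796 / 6771
R4 = 582.31 ohm

582.31 ohm


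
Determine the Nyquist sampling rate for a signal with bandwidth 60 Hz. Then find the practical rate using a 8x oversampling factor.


By Nyquist theorem, fs_min = 2 * fmax.
fs_min = 2 * 60 = 120 Hz
Practical rate = 8 * fs_min = 8 * 120 = 960 Hz

fs_min = 120 Hz, fs_practical = 960 Hz


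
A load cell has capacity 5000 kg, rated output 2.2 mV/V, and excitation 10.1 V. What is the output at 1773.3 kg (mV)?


Vout = rated_output * Vex * (load / capacity).
Vout = 2.2 * 10.1 * (1773.3 / 5000)
Vout = 2.2 * 10.1 * 0.35466
Vout = 7.881 mV

7.881 mV


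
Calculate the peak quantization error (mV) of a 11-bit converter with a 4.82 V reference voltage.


The maximum quantization error is +/- LSB/2.
LSB = Vref / 2^n = 4.82 / 2048 = 0.00235352 V
Max error = LSB / 2 = 0.00235352 / 2 = 0.00117676 V
Max error = 1.1768 mV

1.1768 mV


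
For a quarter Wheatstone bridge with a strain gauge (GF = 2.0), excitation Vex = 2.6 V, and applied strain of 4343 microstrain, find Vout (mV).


Quarter bridge output: Vout = (GF * epsilon * Vex) / 4.
Vout = (2.0 * 4343e-6 * 2.6) / 4
Vout = 0.0225836 / 4 V
Vout = 0.0056459 V = 5.6459 mV

5.6459 mV


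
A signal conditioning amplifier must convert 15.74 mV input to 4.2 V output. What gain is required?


Gain = Vout / Vin (converting to same units).
G = 4.2 V / 15.74 mV
G = 4200.0 mV / 15.74 mV
G = 266.84

266.84


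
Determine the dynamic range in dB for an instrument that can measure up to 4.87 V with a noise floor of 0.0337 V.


Dynamic range = 20 * log10(Vmax / Vnoise).
DR = 20 * log10(4.87 / 0.0337)
DR = 20 * log10(144.51)
DR = 43.2 dB

43.2 dB


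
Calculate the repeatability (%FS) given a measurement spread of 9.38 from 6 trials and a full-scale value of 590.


Repeatability = (spread / full scale) * 100%.
R = (9.38 / 590) * 100
R = 1.59 %FS

1.59 %FS


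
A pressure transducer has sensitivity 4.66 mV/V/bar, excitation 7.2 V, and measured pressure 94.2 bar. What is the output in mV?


Output = sensitivity * Vex * P.
Vout = 4.66 * 7.2 * 94.2
Vout = 33.552 * 94.2
Vout = 3160.6 mV

3160.6 mV


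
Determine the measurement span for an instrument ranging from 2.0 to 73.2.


Span = upper range - lower range.
Span = 73.2 - (2.0)
Span = 71.2

71.2


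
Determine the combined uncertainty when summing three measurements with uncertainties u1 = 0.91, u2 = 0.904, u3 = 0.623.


For a sum of independent quantities, uc = sqrt(u1^2 + u2^2 + u3^2).
uc = sqrt(0.91^2 + 0.904^2 + 0.623^2)
uc = sqrt(0.8281 + 0.817216 + 0.388129)
uc = 1.426

1.426


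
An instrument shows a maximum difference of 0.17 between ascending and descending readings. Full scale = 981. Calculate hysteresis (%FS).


Hysteresis = (max difference / full scale) * 100%.
H = (0.17 / 981) * 100
H = 0.017 %FS

0.017 %FS


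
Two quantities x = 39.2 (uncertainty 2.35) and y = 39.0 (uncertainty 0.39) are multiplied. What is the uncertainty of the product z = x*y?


For a product z = x*y, the relative uncertainty is:
uz/z = sqrt((ux/x)^2 + (uy/y)^2)
Relative uncertainties: ux/x = 2.35/39.2 = 0.059949
uy/y = 0.39/39.0 = 0.01
z = 39.2 * 39.0 = 1528.8
uz = 1528.8 * sqrt(0.059949^2 + 0.01^2) = 92.916

92.916


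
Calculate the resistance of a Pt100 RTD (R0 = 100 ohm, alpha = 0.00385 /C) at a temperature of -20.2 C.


The RTD equation: Rt = R0 * (1 + alpha * T).
Rt = 100 * (1 + 0.00385 * -20.2)
Rt = 100 * (1 + -0.07777)
Rt = 100 * 0.92223
Rt = 92.223 ohm

92.223 ohm


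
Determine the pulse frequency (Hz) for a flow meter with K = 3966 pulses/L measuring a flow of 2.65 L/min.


Frequency = K * Q / 60 (converting L/min to L/s).
f = 3966 * 2.65 / 60
f = 10509.9 / 60
f = 175.16 Hz

175.16 Hz


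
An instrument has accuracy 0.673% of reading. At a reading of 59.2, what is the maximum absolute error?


Absolute error = (accuracy% / 100) * reading.
Error = (0.673 / 100) * 59.2
Error = 0.00673 * 59.2
Error = 0.3984

0.3984


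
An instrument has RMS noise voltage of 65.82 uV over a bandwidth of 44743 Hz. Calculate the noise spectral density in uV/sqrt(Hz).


Noise spectral density = Vrms / sqrt(BW).
NSD = 65.82 / sqrt(44743)
NSD = 65.82 / 211.5254
NSD = 0.3112 uV/sqrt(Hz)

0.3112 uV/sqrt(Hz)


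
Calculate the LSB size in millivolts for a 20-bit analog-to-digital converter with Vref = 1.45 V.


The resolution (LSB) of an ADC is Vref / 2^n.
LSB = 1.45 / 2^20
LSB = 1.45 / 1048576
LSB = 1.38e-06 V = 0.00138283 mV

0.00138283 mV


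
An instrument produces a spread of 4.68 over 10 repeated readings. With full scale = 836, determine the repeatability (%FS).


Repeatability = (spread / full scale) * 100%.
R = (4.68 / 836) * 100
R = 0.56 %FS

0.56 %FS


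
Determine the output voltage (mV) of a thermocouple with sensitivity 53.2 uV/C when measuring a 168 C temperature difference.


The thermocouple output V = sensitivity * dT.
V = 53.2 uV/C * 168 C
V = 8937.6 uV
V = 8.938 mV

8.938 mV


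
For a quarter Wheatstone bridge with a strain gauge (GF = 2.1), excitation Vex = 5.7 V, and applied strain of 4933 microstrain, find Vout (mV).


Quarter bridge output: Vout = (GF * epsilon * Vex) / 4.
Vout = (2.1 * 4933e-6 * 5.7) / 4
Vout = 0.05904801 / 4 V
Vout = 0.014762 V = 14.762 mV

14.762 mV


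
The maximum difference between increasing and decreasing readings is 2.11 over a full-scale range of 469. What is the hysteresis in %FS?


Hysteresis = (max difference / full scale) * 100%.
H = (2.11 / 469) * 100
H = 0.45 %FS

0.45 %FS


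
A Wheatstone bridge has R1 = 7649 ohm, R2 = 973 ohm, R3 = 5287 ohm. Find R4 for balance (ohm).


At balance: R1*R4 = R2*R3, so R4 = R2*R3/R1.
R4 = 973 * 5287 / 7649
R4 = 5144251 / 7649
R4 = 672.54 ohm

672.54 ohm


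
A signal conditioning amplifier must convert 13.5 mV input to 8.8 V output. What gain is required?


Gain = Vout / Vin (converting to same units).
G = 8.8 V / 13.5 mV
G = 8800.0 mV / 13.5 mV
G = 651.85

651.85


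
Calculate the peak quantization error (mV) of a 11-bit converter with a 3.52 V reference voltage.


The maximum quantization error is +/- LSB/2.
LSB = Vref / 2^n = 3.52 / 2048 = 0.00171875 V
Max error = LSB / 2 = 0.00171875 / 2 = 0.00085938 V
Max error = 0.8594 mV

0.8594 mV


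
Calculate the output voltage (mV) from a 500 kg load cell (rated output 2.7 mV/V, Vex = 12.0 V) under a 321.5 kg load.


Vout = rated_output * Vex * (load / capacity).
Vout = 2.7 * 12.0 * (321.5 / 500)
Vout = 2.7 * 12.0 * 0.643
Vout = 20.833 mV

20.833 mV


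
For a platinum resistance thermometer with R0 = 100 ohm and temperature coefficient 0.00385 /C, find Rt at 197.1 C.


The RTD equation: Rt = R0 * (1 + alpha * T).
Rt = 100 * (1 + 0.00385 * 197.1)
Rt = 100 * (1 + 0.758835)
Rt = 100 * 1.758835
Rt = 175.883 ohm

175.883 ohm


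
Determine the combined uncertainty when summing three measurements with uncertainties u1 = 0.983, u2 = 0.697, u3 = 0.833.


For a sum of independent quantities, uc = sqrt(u1^2 + u2^2 + u3^2).
uc = sqrt(0.983^2 + 0.697^2 + 0.833^2)
uc = sqrt(0.966289 + 0.485809 + 0.693889)
uc = 1.4649

1.4649


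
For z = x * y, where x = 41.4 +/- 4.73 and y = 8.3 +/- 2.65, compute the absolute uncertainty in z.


For a product z = x*y, the relative uncertainty is:
uz/z = sqrt((ux/x)^2 + (uy/y)^2)
Relative uncertainties: ux/x = 4.73/41.4 = 0.114251
uy/y = 2.65/8.3 = 0.319277
z = 41.4 * 8.3 = 343.6
uz = 343.6 * sqrt(0.114251^2 + 0.319277^2) = 116.523

116.523


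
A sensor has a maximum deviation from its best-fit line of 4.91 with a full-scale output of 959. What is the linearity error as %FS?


Linearity error = (max deviation / full scale) * 100%.
Linearity = (4.91 / 959) * 100
Linearity = 0.512 %FS

0.512 %FS


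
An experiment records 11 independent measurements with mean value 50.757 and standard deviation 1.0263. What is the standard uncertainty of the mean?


The standard uncertainty for Type A evaluation is u = s / sqrt(n).
u = 1.0263 / sqrt(11)
u = 1.0263 / 3.3166
u = 0.3094

0.3094


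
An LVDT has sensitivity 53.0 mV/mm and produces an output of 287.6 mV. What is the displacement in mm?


Displacement = Vout / sensitivity.
d = 287.6 / 53.0
d = 5.426 mm

5.426 mm


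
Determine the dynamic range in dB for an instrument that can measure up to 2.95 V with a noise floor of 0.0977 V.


Dynamic range = 20 * log10(Vmax / Vnoise).
DR = 20 * log10(2.95 / 0.0977)
DR = 20 * log10(30.19)
DR = 29.6 dB

29.6 dB


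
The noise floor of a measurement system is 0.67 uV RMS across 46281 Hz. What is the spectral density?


Noise spectral density = Vrms / sqrt(BW).
NSD = 0.67 / sqrt(46281)
NSD = 0.67 / 215.1302
NSD = 0.0031 uV/sqrt(Hz)

0.0031 uV/sqrt(Hz)


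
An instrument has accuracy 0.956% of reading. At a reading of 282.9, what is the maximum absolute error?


Absolute error = (accuracy% / 100) * reading.
Error = (0.956 / 100) * 282.9
Error = 0.00956 * 282.9
Error = 2.7045

2.7045


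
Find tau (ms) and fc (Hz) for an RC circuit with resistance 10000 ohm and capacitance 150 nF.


Time constant: tau = R * C.
tau = 10000 * 1.50e-07 = 0.0015 s
tau = 1.5 ms
Cutoff frequency: fc = 1 / (2*pi*R*C).
fc = 1 / (2*pi*0.0015) = 106.1 Hz

tau = 1.5 ms, fc = 106.1 Hz


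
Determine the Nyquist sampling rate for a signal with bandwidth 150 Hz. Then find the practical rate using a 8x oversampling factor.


By Nyquist theorem, fs_min = 2 * fmax.
fs_min = 2 * 150 = 300 Hz
Practical rate = 8 * fs_min = 8 * 300 = 2400 Hz

fs_min = 300 Hz, fs_practical = 2400 Hz


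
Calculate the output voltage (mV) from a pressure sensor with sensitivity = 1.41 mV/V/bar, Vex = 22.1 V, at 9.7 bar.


Output = sensitivity * Vex * P.
Vout = 1.41 * 22.1 * 9.7
Vout = 31.161 * 9.7
Vout = 302.26 mV

302.26 mV


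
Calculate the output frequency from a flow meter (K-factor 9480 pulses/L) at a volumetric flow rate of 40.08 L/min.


Frequency = K * Q / 60 (converting L/min to L/s).
f = 9480 * 40.08 / 60
f = 379958.4 / 60
f = 6332.64 Hz

6332.64 Hz


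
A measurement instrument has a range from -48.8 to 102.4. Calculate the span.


Span = upper range - lower range.
Span = 102.4 - (-48.8)
Span = 151.2

151.2


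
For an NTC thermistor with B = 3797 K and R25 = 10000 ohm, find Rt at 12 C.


NTC thermistor equation: Rt = R25 * exp(B * (1/T - 1/T25)).
T in Kelvin: 285.15 K, T25 = 298.15 K
1/T - 1/T25 = 1/285.15 - 1/298.15 = 0.00015291
B * (1/T - 1/T25) = 3797 * 0.00015291 = 0.5806
Rt = 10000 * exp(0.5806) = 17871.1 ohm

17871.1 ohm


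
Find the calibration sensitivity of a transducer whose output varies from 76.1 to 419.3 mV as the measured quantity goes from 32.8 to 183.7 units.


Sensitivity = (y2 - y1) / (x2 - x1).
S = (419.3 - 76.1) / (183.7 - 32.8)
S = 343.2 / 150.9
S = 2.2744 mV/unit

2.2744 mV/unit


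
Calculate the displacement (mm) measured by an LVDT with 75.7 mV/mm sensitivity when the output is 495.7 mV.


Displacement = Vout / sensitivity.
d = 495.7 / 75.7
d = 6.548 mm

6.548 mm


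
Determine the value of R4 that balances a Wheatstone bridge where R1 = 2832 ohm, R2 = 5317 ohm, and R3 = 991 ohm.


At balance: R1*R4 = R2*R3, so R4 = R2*R3/R1.
R4 = 5317 * 991 / 2832
R4 = 5269147 / 2832
R4 = 1860.57 ohm

1860.57 ohm


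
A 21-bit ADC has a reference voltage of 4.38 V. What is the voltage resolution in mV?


The resolution (LSB) of an ADC is Vref / 2^n.
LSB = 4.38 / 2^21
LSB = 4.38 / 2097152
LSB = 2.09e-06 V = 0.00208855 mV

0.00208855 mV


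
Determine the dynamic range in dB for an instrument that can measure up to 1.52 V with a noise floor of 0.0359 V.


Dynamic range = 20 * log10(Vmax / Vnoise).
DR = 20 * log10(1.52 / 0.0359)
DR = 20 * log10(42.34)
DR = 32.53 dB

32.53 dB


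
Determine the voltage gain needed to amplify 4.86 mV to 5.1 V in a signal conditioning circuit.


Gain = Vout / Vin (converting to same units).
G = 5.1 V / 4.86 mV
G = 5100.0 mV / 4.86 mV
G = 1049.38

1049.38


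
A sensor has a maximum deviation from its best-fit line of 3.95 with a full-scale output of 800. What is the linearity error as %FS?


Linearity error = (max deviation / full scale) * 100%.
Linearity = (3.95 / 800) * 100
Linearity = 0.494 %FS

0.494 %FS


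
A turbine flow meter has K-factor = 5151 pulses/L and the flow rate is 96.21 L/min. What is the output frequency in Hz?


Frequency = K * Q / 60 (converting L/min to L/s).
f = 5151 * 96.21 / 60
f = 495577.71 / 60
f = 8259.63 Hz

8259.63 Hz


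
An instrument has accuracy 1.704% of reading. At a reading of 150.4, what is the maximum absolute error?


Absolute error = (accuracy% / 100) * reading.
Error = (1.704 / 100) * 150.4
Error = 0.01704 * 150.4
Error = 2.5628

2.5628


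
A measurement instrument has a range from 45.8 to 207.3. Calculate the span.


Span = upper range - lower range.
Span = 207.3 - (45.8)
Span = 161.5

161.5


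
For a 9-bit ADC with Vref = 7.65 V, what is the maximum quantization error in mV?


The maximum quantization error is +/- LSB/2.
LSB = Vref / 2^n = 7.65 / 512 = 0.01494141 V
Max error = LSB / 2 = 0.01494141 / 2 = 0.0074707 V
Max error = 7.4707 mV

7.4707 mV


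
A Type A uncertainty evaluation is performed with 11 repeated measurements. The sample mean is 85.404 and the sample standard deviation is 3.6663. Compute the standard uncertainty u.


The standard uncertainty for Type A evaluation is u = s / sqrt(n).
u = 3.6663 / sqrt(11)
u = 3.6663 / 3.3166
u = 1.1054

1.1054


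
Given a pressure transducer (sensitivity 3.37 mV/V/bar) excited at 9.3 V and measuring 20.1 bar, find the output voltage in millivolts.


Output = sensitivity * Vex * P.
Vout = 3.37 * 9.3 * 20.1
Vout = 31.341 * 20.1
Vout = 629.95 mV

629.95 mV


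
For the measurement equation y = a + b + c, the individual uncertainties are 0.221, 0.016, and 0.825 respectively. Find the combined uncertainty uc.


For a sum of independent quantities, uc = sqrt(u1^2 + u2^2 + u3^2).
uc = sqrt(0.221^2 + 0.016^2 + 0.825^2)
uc = sqrt(0.048841 + 0.000256 + 0.680625)
uc = 0.8542

0.8542


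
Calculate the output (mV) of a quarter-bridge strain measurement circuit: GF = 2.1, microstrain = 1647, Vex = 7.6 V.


Quarter bridge output: Vout = (GF * epsilon * Vex) / 4.
Vout = (2.1 * 1647e-6 * 7.6) / 4
Vout = 0.02628612 / 4 V
Vout = 0.00657153 V = 6.5715 mV

6.5715 mV


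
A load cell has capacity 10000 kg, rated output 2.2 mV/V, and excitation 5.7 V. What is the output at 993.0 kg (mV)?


Vout = rated_output * Vex * (load / capacity).
Vout = 2.2 * 5.7 * (993.0 / 10000)
Vout = 2.2 * 5.7 * 0.0993
Vout = 1.245 mV

1.245 mV


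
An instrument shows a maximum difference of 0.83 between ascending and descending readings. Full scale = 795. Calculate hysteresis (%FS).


Hysteresis = (max difference / full scale) * 100%.
H = (0.83 / 795) * 100
H = 0.104 %FS

0.104 %FS


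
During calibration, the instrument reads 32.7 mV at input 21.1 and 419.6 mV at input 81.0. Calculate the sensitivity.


Sensitivity = (y2 - y1) / (x2 - x1).
S = (419.6 - 32.7) / (81.0 - 21.1)
S = 386.9 / 59.9
S = 6.4591 mV/unit

6.4591 mV/unit


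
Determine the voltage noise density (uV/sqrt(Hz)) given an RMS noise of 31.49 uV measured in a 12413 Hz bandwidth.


Noise spectral density = Vrms / sqrt(BW).
NSD = 31.49 / sqrt(12413)
NSD = 31.49 / 111.4136
NSD = 0.2826 uV/sqrt(Hz)

0.2826 uV/sqrt(Hz)


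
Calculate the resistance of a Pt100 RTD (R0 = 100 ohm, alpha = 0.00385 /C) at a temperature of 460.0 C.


The RTD equation: Rt = R0 * (1 + alpha * T).
Rt = 100 * (1 + 0.00385 * 460.0)
Rt = 100 * (1 + 1.771)
Rt = 100 * 2.771
Rt = 277.1 ohm

277.1 ohm


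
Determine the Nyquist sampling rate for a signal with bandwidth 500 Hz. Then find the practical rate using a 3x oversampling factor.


By Nyquist theorem, fs_min = 2 * fmax.
fs_min = 2 * 500 = 1000 Hz
Practical rate = 3 * fs_min = 3 * 1000 = 3000 Hz

fs_min = 1000 Hz, fs_practical = 3000 Hz


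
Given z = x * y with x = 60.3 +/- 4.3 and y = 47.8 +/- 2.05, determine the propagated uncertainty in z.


For a product z = x*y, the relative uncertainty is:
uz/z = sqrt((ux/x)^2 + (uy/y)^2)
Relative uncertainties: ux/x = 4.3/60.3 = 0.07131
uy/y = 2.05/47.8 = 0.042887
z = 60.3 * 47.8 = 2882.3
uz = 2882.3 * sqrt(0.07131^2 + 0.042887^2) = 239.849

239.849


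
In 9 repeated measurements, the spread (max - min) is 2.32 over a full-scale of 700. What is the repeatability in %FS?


Repeatability = (spread / full scale) * 100%.
R = (2.32 / 700) * 100
R = 0.331 %FS

0.331 %FS


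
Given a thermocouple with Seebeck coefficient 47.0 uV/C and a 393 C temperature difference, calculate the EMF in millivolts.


The thermocouple output V = sensitivity * dT.
V = 47.0 uV/C * 393 C
V = 18471.0 uV
V = 18.471 mV

18.471 mV


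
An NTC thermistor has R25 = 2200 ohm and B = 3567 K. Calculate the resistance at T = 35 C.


NTC thermistor equation: Rt = R25 * exp(B * (1/T - 1/T25)).
T in Kelvin: 308.15 K, T25 = 298.15 K
1/T - 1/T25 = 1/308.15 - 1/298.15 = -0.00010884
B * (1/T - 1/T25) = 3567 * -0.00010884 = -0.3882
Rt = 2200 * exp(-0.3882) = 1492.1 ohm

1492.1 ohm


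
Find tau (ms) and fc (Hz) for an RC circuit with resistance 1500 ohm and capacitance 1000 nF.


Time constant: tau = R * C.
tau = 1500 * 1.00e-06 = 0.0015 s
tau = 1.5 ms
Cutoff frequency: fc = 1 / (2*pi*R*C).
fc = 1 / (2*pi*0.0015) = 106.1 Hz

tau = 1.5 ms, fc = 106.1 Hz


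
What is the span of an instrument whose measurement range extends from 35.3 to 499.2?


Span = upper range - lower range.
Span = 499.2 - (35.3)
Span = 463.9

463.9


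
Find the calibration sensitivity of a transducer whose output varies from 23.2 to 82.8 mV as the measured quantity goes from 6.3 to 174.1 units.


Sensitivity = (y2 - y1) / (x2 - x1).
S = (82.8 - 23.2) / (174.1 - 6.3)
S = 59.6 / 167.8
S = 0.3552 mV/unit

0.3552 mV/unit


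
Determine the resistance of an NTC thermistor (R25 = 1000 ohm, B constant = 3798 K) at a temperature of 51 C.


NTC thermistor equation: Rt = R25 * exp(B * (1/T - 1/T25)).
T in Kelvin: 324.15 K, T25 = 298.15 K
1/T - 1/T25 = 1/324.15 - 1/298.15 = -0.00026902
B * (1/T - 1/T25) = 3798 * -0.00026902 = -1.0218
Rt = 1000 * exp(-1.0218) = 360.0 ohm

360.0 ohm


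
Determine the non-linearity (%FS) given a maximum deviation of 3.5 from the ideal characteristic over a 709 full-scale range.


Linearity error = (max deviation / full scale) * 100%.
Linearity = (3.5 / 709) * 100
Linearity = 0.494 %FS

0.494 %FS


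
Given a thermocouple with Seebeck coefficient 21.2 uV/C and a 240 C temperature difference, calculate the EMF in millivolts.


The thermocouple output V = sensitivity * dT.
V = 21.2 uV/C * 240 C
V = 5088.0 uV
V = 5.088 mV

5.088 mV


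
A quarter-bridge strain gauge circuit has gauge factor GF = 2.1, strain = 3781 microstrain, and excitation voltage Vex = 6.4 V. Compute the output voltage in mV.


Quarter bridge output: Vout = (GF * epsilon * Vex) / 4.
Vout = (2.1 * 3781e-6 * 6.4) / 4
Vout = 0.05081664 / 4 V
Vout = 0.01270416 V = 12.7042 mV

12.7042 mV


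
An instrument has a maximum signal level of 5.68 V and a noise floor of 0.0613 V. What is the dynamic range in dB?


Dynamic range = 20 * log10(Vmax / Vnoise).
DR = 20 * log10(5.68 / 0.0613)
DR = 20 * log10(92.66)
DR = 39.34 dB

39.34 dB


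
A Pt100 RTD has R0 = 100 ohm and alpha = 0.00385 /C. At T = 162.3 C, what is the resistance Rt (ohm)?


The RTD equation: Rt = R0 * (1 + alpha * T).
Rt = 100 * (1 + 0.00385 * 162.3)
Rt = 100 * (1 + 0.624855)
Rt = 100 * 1.624855
Rt = 162.486 ohm

162.486 ohm


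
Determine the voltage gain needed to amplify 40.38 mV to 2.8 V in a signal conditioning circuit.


Gain = Vout / Vin (converting to same units).
G = 2.8 V / 40.38 mV
G = 2800.0 mV / 40.38 mV
G = 69.34

69.34


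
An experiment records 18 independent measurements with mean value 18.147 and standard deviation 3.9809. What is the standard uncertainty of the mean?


The standard uncertainty for Type A evaluation is u = s / sqrt(n).
u = 3.9809 / sqrt(18)
u = 3.9809 / 4.2426
u = 0.9383

0.9383


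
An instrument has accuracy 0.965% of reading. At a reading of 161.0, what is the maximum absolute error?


Absolute error = (accuracy% / 100) * reading.
Error = (0.965 / 100) * 161.0
Error = 0.00965 * 161.0
Error = 1.5536

1.5536


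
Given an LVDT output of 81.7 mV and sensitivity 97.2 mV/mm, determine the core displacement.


Displacement = Vout / sensitivity.
d = 81.7 / 97.2
d = 0.841 mm

0.841 mm


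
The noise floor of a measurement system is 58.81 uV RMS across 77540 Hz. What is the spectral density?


Noise spectral density = Vrms / sqrt(BW).
NSD = 58.81 / sqrt(77540)
NSD = 58.81 / 278.4601
NSD = 0.2112 uV/sqrt(Hz)

0.2112 uV/sqrt(Hz)


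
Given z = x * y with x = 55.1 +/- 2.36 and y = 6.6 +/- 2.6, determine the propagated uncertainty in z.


For a product z = x*y, the relative uncertainty is:
uz/z = sqrt((ux/x)^2 + (uy/y)^2)
Relative uncertainties: ux/x = 2.36/55.1 = 0.042831
uy/y = 2.6/6.6 = 0.393939
z = 55.1 * 6.6 = 363.7
uz = 363.7 * sqrt(0.042831^2 + 0.393939^2) = 144.104

144.104


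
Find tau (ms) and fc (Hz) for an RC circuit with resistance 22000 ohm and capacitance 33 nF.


Time constant: tau = R * C.
tau = 22000 * 3.30e-08 = 0.000726 s
tau = 0.726 ms
Cutoff frequency: fc = 1 / (2*pi*R*C).
fc = 1 / (2*pi*0.000726) = 219.22 Hz

tau = 0.726 ms, fc = 219.22 Hz


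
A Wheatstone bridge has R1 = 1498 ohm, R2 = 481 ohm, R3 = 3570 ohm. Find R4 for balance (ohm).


At balance: R1*R4 = R2*R3, so R4 = R2*R3/R1.
R4 = 481 * 3570 / 1498
R4 = 1717170 / 1498
R4 = 1146.31 ohm

1146.31 ohm


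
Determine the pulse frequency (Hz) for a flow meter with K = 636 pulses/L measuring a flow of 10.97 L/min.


Frequency = K * Q / 60 (converting L/min to L/s).
f = 636 * 10.97 / 60
f = 6976.92 / 60
f = 116.28 Hz

116.28 Hz


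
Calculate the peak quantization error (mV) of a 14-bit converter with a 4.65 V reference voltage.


The maximum quantization error is +/- LSB/2.
LSB = Vref / 2^n = 4.65 / 16384 = 0.00028381 V
Max error = LSB / 2 = 0.00028381 / 2 = 0.00014191 V
Max error = 0.1419 mV

0.1419 mV


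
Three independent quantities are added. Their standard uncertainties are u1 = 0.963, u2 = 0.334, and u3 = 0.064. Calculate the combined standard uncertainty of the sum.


For a sum of independent quantities, uc = sqrt(u1^2 + u2^2 + u3^2).
uc = sqrt(0.963^2 + 0.334^2 + 0.064^2)
uc = sqrt(0.927369 + 0.111556 + 0.004096)
uc = 1.0213

1.0213


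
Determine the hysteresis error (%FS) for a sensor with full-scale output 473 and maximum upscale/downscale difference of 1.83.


Hysteresis = (max difference / full scale) * 100%.
H = (1.83 / 473) * 100
H = 0.387 %FS

0.387 %FS


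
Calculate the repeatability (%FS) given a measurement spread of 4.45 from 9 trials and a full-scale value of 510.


Repeatability = (spread / full scale) * 100%.
R = (4.45 / 510) * 100
R = 0.873 %FS

0.873 %FS


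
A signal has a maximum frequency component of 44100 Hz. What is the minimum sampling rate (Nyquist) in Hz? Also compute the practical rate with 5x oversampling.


By Nyquist theorem, fs_min = 2 * fmax.
fs_min = 2 * 44100 = 88200 Hz
Practical rate = 5 * fs_min = 5 * 88200 = 441000 Hz

fs_min = 88200 Hz, fs_practical = 441000 Hz


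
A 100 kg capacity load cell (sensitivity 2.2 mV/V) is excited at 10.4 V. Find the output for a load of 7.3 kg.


Vout = rated_output * Vex * (load / capacity).
Vout = 2.2 * 10.4 * (7.3 / 100)
Vout = 2.2 * 10.4 * 0.073
Vout = 1.67 mV

1.67 mV


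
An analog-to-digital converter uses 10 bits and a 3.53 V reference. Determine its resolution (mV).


The resolution (LSB) of an ADC is Vref / 2^n.
LSB = 3.53 / 2^10
LSB = 3.53 / 1024
LSB = 0.00344727 V = 3.44726562 mV

3.44726562 mV


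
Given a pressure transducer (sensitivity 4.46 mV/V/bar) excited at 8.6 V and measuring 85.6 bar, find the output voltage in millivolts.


Output = sensitivity * Vex * P.
Vout = 4.46 * 8.6 * 85.6
Vout = 38.356 * 85.6
Vout = 3283.27 mV

3283.27 mV


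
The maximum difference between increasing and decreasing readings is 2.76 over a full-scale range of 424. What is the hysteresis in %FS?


Hysteresis = (max difference / full scale) * 100%.
H = (2.76 / 424) * 100
H = 0.651 %FS

0.651 %FS


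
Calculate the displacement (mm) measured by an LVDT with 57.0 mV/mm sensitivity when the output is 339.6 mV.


Displacement = Vout / sensitivity.
d = 339.6 / 57.0
d = 5.958 mm

5.958 mm


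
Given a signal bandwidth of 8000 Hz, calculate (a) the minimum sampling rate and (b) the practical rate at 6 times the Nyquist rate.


By Nyquist theorem, fs_min = 2 * fmax.
fs_min = 2 * 8000 = 16000 Hz
Practical rate = 6 * fs_min = 6 * 16000 = 96000 Hz

fs_min = 16000 Hz, fs_practical = 96000 Hz


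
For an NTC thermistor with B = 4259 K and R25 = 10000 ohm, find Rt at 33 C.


NTC thermistor equation: Rt = R25 * exp(B * (1/T - 1/T25)).
T in Kelvin: 306.15 K, T25 = 298.15 K
1/T - 1/T25 = 1/306.15 - 1/298.15 = -8.764e-05
B * (1/T - 1/T25) = 4259 * -8.764e-05 = -0.3733
Rt = 10000 * exp(-0.3733) = 6884.8 ohm

6884.8 ohm


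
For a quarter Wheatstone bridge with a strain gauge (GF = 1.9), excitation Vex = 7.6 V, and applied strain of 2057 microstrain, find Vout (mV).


Quarter bridge output: Vout = (GF * epsilon * Vex) / 4.
Vout = (1.9 * 2057e-6 * 7.6) / 4
Vout = 0.02970308 / 4 V
Vout = 0.00742577 V = 7.4258 mV

7.4258 mV


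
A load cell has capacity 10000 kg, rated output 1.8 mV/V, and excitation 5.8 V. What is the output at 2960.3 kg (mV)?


Vout = rated_output * Vex * (load / capacity).
Vout = 1.8 * 5.8 * (2960.3 / 10000)
Vout = 1.8 * 5.8 * 0.29603
Vout = 3.091 mV

3.091 mV


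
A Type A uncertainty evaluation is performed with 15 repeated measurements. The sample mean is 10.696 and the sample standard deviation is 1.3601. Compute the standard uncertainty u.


The standard uncertainty for Type A evaluation is u = s / sqrt(n).
u = 1.3601 / sqrt(15)
u = 1.3601 / 3.873
u = 0.3512

0.3512


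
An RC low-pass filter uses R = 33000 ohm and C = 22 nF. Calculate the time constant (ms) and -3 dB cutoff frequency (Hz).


Time constant: tau = R * C.
tau = 33000 * 2.20e-08 = 0.000726 s
tau = 0.726 ms
Cutoff frequency: fc = 1 / (2*pi*R*C).
fc = 1 / (2*pi*0.000726) = 219.22 Hz

tau = 0.726 ms, fc = 219.22 Hz


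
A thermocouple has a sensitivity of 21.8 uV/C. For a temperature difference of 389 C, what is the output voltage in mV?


The thermocouple output V = sensitivity * dT.
V = 21.8 uV/C * 389 C
V = 8480.2 uV
V = 8.48 mV

8.48 mV


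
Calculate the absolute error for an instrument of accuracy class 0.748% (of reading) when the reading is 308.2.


Absolute error = (accuracy% / 100) * reading.
Error = (0.748 / 100) * 308.2
Error = 0.00748 * 308.2
Error = 2.3053

2.3053


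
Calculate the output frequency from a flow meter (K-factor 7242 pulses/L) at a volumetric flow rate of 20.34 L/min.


Frequency = K * Q / 60 (converting L/min to L/s).
f = 7242 * 20.34 / 60
f = 147302.28 / 60
f = 2455.04 Hz

2455.04 Hz


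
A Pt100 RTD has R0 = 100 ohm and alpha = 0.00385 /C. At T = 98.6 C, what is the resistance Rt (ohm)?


The RTD equation: Rt = R0 * (1 + alpha * T).
Rt = 100 * (1 + 0.00385 * 98.6)
Rt = 100 * (1 + 0.37961)
Rt = 100 * 1.37961
Rt = 137.961 ohm

137.961 ohm


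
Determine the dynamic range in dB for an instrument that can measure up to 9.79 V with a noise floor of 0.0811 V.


Dynamic range = 20 * log10(Vmax / Vnoise).
DR = 20 * log10(9.79 / 0.0811)
DR = 20 * log10(120.72)
DR = 41.64 dB

41.64 dB


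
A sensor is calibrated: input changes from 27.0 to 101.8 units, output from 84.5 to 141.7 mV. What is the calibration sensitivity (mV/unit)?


Sensitivity = (y2 - y1) / (x2 - x1).
S = (141.7 - 84.5) / (101.8 - 27.0)
S = 57.2 / 74.8
S = 0.7647 mV/unit

0.7647 mV/unit


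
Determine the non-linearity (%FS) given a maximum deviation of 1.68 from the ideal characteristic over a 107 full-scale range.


Linearity error = (max deviation / full scale) * 100%.
Linearity = (1.68 / 107) * 100
Linearity = 1.57 %FS

1.57 %FS


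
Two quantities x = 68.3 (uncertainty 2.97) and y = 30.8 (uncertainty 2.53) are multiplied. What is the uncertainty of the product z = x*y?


For a product z = x*y, the relative uncertainty is:
uz/z = sqrt((ux/x)^2 + (uy/y)^2)
Relative uncertainties: ux/x = 2.97/68.3 = 0.043485
uy/y = 2.53/30.8 = 0.082143
z = 68.3 * 30.8 = 2103.6
uz = 2103.6 * sqrt(0.043485^2 + 0.082143^2) = 195.518

195.518


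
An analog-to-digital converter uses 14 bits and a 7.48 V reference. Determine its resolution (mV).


The resolution (LSB) of an ADC is Vref / 2^n.
LSB = 7.48 / 2^14
LSB = 7.48 / 16384
LSB = 0.00045654 V = 0.45654297 mV

0.45654297 mV


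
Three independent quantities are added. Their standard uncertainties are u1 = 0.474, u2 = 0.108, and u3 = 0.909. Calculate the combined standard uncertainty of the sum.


For a sum of independent quantities, uc = sqrt(u1^2 + u2^2 + u3^2).
uc = sqrt(0.474^2 + 0.108^2 + 0.909^2)
uc = sqrt(0.224676 + 0.011664 + 0.826281)
uc = 1.0308

1.0308


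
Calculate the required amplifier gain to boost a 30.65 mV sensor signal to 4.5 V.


Gain = Vout / Vin (converting to same units).
G = 4.5 V / 30.65 mV
G = 4500.0 mV / 30.65 mV
G = 146.82

146.82


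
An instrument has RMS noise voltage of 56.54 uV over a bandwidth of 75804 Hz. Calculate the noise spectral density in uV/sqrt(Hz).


Noise spectral density = Vrms / sqrt(BW).
NSD = 56.54 / sqrt(75804)
NSD = 56.54 / 275.3253
NSD = 0.2054 uV/sqrt(Hz)

0.2054 uV/sqrt(Hz)


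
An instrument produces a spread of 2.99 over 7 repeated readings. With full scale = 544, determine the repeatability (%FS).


Repeatability = (spread / full scale) * 100%.
R = (2.99 / 544) * 100
R = 0.55 %FS

0.55 %FS


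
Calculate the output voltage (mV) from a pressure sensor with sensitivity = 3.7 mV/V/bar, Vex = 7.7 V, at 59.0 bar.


Output = sensitivity * Vex * P.
Vout = 3.7 * 7.7 * 59.0
Vout = 28.49 * 59.0
Vout = 1680.91 mV

1680.91 mV


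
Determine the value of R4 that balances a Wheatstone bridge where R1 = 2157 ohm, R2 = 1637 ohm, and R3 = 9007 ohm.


At balance: R1*R4 = R2*R3, so R4 = R2*R3/R1.
R4 = 1637 * 9007 / 2157
R4 = 14744459 / 2157
R4 = 6835.63 ohm

6835.63 ohm


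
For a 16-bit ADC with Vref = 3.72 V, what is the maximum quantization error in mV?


The maximum quantization error is +/- LSB/2.
LSB = Vref / 2^n = 3.72 / 65536 = 5.676e-05 V
Max error = LSB / 2 = 5.676e-05 / 2 = 2.838e-05 V
Max error = 0.0284 mV

0.0284 mV


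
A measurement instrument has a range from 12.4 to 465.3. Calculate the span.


Span = upper range - lower range.
Span = 465.3 - (12.4)
Span = 452.9

452.9


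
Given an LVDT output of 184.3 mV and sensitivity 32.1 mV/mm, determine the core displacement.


Displacement = Vout / sensitivity.
d = 184.3 / 32.1
d = 5.741 mm

5.741 mm


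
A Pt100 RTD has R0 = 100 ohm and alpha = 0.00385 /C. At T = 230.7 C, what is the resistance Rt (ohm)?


The RTD equation: Rt = R0 * (1 + alpha * T).
Rt = 100 * (1 + 0.00385 * 230.7)
Rt = 100 * (1 + 0.888195)
Rt = 100 * 1.888195
Rt = 188.82 ohm

188.82 ohm


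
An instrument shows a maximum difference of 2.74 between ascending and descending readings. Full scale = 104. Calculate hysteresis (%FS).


Hysteresis = (max difference / full scale) * 100%.
H = (2.74 / 104) * 100
H = 2.635 %FS

2.635 %FS


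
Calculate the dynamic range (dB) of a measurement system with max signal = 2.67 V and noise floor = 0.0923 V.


Dynamic range = 20 * log10(Vmax / Vnoise).
DR = 20 * log10(2.67 / 0.0923)
DR = 20 * log10(28.93)
DR = 29.23 dB

29.23 dB


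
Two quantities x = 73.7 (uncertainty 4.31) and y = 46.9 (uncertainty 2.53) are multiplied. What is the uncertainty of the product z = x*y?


For a product z = x*y, the relative uncertainty is:
uz/z = sqrt((ux/x)^2 + (uy/y)^2)
Relative uncertainties: ux/x = 4.31/73.7 = 0.05848
uy/y = 2.53/46.9 = 0.053945
z = 73.7 * 46.9 = 3456.5
uz = 3456.5 * sqrt(0.05848^2 + 0.053945^2) = 275.005

275.005


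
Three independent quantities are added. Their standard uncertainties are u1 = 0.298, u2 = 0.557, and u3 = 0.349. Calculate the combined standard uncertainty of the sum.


For a sum of independent quantities, uc = sqrt(u1^2 + u2^2 + u3^2).
uc = sqrt(0.298^2 + 0.557^2 + 0.349^2)
uc = sqrt(0.088804 + 0.310249 + 0.121801)
uc = 0.7217

0.7217
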